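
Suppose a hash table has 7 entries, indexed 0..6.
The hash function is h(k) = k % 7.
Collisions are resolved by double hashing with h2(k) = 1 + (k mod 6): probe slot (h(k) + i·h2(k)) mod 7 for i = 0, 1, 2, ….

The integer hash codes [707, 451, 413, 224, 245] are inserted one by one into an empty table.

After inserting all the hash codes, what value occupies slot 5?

245

707: h=0 → slot 0
451: h=3 → slot 3
413: h=0, h2=6, probe 0,6 → slot 6
224: h=0, h2=3, probe 0,3,6,2 → slot 2
245: h=0, h2=6, probe 0,6,5 → slot 5
Table: [707, ., 224, 451, ., 245, 413]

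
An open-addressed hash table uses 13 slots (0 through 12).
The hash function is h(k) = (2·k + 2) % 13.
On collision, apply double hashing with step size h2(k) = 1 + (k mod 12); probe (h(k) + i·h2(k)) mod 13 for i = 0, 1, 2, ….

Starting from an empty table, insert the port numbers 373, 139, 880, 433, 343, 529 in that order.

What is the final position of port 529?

373: h=7 => slot 7
139: h=7, h2=8, probe 7,2 => slot 2
880: h=7, h2=5, probe 7,12 => slot 12
433: h=10 => slot 10
343: h=12, h2=8, probe 12,7,2,10,5 => slot 5
529: h=7, h2=2, probe 7,9 => slot 9
Table: [—, —, 139, —, —, 343, —, 373, —, 529, 433, —, 880]

9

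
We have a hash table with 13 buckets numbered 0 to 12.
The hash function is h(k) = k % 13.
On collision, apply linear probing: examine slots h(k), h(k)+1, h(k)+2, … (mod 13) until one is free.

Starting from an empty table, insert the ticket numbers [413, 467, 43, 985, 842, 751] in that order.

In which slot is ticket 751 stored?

1

413 hashes to 10; slot 10 is free → place at 10.
467 hashes to 12; slot 12 is free → place at 12.
43 hashes to 4; slot 4 is free → place at 4.
985 hashes to 10; 10 taken → place at 11.
842 hashes to 10; 10,11,12 taken → place at 0.
751 hashes to 10; 10,11,12,0 taken → place at 1.
Table: [842, 751, -, -, 43, -, -, -, -, -, 413, 985, 467]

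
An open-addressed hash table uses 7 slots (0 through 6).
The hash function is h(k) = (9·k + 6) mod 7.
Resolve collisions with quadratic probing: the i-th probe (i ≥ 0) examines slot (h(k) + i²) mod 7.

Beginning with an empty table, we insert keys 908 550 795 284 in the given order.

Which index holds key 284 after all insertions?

4

Insert 908: h=2, slot 2 empty => index 2.
Insert 550: h=0, slot 0 empty => index 0.
Insert 795: h=0, slot 0 occupied => index 1.
Insert 284: h=0, slots 0,1 occupied => index 4.
Table: [550, 795, 908, _, 284, _, _]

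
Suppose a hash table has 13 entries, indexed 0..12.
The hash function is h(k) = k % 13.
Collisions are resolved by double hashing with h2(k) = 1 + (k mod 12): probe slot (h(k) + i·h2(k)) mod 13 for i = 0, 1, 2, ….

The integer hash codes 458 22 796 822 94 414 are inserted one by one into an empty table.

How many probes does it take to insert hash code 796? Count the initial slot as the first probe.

2

458 hashes to 3; slot 3 is free → place at 3.
22 hashes to 9; slot 9 is free → place at 9.
796 hashes to 3, h2=5; 3 taken → place at 8.
822 hashes to 3, h2=7; 3 taken → place at 10.
94 hashes to 3, h2=11; 3 taken → place at 1.
414 hashes to 11; slot 11 is free → place at 11.
Table: [-, 94, -, 458, -, -, -, -, 796, 22, 822, 414, -]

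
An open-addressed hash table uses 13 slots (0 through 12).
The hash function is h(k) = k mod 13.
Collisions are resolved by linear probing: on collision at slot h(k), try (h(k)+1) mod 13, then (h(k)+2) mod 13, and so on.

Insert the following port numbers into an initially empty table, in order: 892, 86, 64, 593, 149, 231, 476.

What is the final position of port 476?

892 hashes to 8; slot 8 is free => place at 8.
86 hashes to 8; 8 taken => place at 9.
64 hashes to 12; slot 12 is free => place at 12.
593 hashes to 8; 8,9 taken => place at 10.
149 hashes to 6; slot 6 is free => place at 6.
231 hashes to 10; 10 taken => place at 11.
476 hashes to 8; 8,9,10,11,12 taken => place at 0.
Table: [476, ., ., ., ., ., 149, ., 892, 86, 593, 231, 64]

0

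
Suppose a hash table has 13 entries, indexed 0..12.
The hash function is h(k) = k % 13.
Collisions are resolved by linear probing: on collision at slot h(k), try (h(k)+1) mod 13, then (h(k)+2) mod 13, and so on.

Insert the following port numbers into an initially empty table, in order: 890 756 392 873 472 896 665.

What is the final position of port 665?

7

890: h=6 => slot 6
756: h=2 => slot 2
392: h=2, probe 2,3 => slot 3
873: h=2, probe 2,3,4 => slot 4
472: h=4, probe 4,5 => slot 5
896: h=12 => slot 12
665: h=2, probe 2,3,4,5,6,7 => slot 7
Table: [., ., 756, 392, 873, 472, 890, 665, ., ., ., ., 896]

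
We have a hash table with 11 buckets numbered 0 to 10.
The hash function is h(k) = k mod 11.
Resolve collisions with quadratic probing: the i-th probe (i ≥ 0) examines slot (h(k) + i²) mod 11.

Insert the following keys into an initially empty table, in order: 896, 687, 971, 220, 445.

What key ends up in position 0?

220

896: h=5 -> slot 5
687: h=5, probe 5,6 -> slot 6
971: h=3 -> slot 3
220: h=0 -> slot 0
445: h=5, probe 5,6,9 -> slot 9
Table: [220, -, -, 971, -, 896, 687, -, -, 445, -]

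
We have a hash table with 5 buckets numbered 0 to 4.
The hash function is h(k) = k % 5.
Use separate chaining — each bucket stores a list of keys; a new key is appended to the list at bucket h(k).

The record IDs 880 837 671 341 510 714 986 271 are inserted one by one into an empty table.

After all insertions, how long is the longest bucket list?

4

880 -> bucket 0
837 -> bucket 2
671 -> bucket 1
341 -> bucket 1 (collision)
510 -> bucket 0 (collision)
714 -> bucket 4
986 -> bucket 1 (collision)
271 -> bucket 1 (collision)
Final buckets:
0: 880 -> 510
1: 671 -> 341 -> 986 -> 271
2: 837
3: _
4: 714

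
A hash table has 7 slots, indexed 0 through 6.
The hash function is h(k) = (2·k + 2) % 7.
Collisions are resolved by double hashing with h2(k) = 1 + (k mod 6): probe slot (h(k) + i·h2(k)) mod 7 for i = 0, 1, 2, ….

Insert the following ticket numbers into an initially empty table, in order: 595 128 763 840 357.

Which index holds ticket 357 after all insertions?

0

Insert 595: h=2, slot 2 empty → index 2.
Insert 128: h=6, slot 6 empty → index 6.
Insert 763: h=2, h2=2, slot 2 occupied → index 4.
Insert 840: h=2, h2=1, slot 2 occupied → index 3.
Insert 357: h=2, h2=4, slots 2,6,3 occupied → index 0.
Table: [357, ∅, 595, 840, 763, ∅, 128]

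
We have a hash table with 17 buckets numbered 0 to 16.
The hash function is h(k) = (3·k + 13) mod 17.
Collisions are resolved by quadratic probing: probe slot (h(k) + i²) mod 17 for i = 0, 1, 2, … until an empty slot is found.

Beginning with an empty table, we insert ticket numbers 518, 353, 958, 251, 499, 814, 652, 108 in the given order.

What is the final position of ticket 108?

518: h=3 → slot 3
353: h=1 → slot 1
958: h=14 → slot 14
251: h=1, probe 1,2 → slot 2
499: h=14, probe 14,15 → slot 15
814: h=7 → slot 7
652: h=14, probe 14,15,1,6 → slot 6
108: h=14, probe 14,15,1,6,13 → slot 13
Table: [—, 353, 251, 518, —, —, 652, 814, —, —, —, —, —, 108, 958, 499, —]

13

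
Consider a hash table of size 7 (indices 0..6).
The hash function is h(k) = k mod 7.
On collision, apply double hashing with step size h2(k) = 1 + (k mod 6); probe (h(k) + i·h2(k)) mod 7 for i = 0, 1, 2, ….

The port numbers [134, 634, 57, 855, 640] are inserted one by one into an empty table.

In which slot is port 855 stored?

134 hashes to 1; slot 1 is free => place at 1.
634 hashes to 4; slot 4 is free => place at 4.
57 hashes to 1, h2=4; 1 taken => place at 5.
855 hashes to 1, h2=4; 1,5 taken => place at 2.
640 hashes to 3; slot 3 is free => place at 3.
Table: [_, 134, 855, 640, 634, 57, _]

2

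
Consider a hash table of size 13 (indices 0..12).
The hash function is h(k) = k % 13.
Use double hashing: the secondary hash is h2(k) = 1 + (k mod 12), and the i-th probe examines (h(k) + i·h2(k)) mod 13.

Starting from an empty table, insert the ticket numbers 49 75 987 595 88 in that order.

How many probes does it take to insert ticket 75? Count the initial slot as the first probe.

49 hashes to 10; slot 10 is free → place at 10.
75 hashes to 10, h2=4; 10 taken → place at 1.
987 hashes to 12; slot 12 is free → place at 12.
595 hashes to 10, h2=8; 10 taken → place at 5.
88 hashes to 10, h2=5; 10 taken → place at 2.
Table: [—, 75, 88, —, —, 595, —, —, —, —, 49, —, 987]

2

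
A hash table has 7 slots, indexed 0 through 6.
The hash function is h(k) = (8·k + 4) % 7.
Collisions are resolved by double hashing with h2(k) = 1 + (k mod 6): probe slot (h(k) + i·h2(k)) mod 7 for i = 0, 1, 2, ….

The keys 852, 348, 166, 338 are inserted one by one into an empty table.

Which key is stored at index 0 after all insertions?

166

852: h=2 -> slot 2
348: h=2, h2=1, probe 2,3 -> slot 3
166: h=2, h2=5, probe 2,0 -> slot 0
338: h=6 -> slot 6
Table: [166, ., 852, 348, ., ., 338]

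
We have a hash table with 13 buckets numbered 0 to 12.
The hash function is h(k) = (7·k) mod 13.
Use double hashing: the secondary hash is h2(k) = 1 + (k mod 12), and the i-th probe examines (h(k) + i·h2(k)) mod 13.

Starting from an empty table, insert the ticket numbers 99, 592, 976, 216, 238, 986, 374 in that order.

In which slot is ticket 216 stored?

99 hashes to 4; slot 4 is free => place at 4.
592 hashes to 10; slot 10 is free => place at 10.
976 hashes to 7; slot 7 is free => place at 7.
216 hashes to 4, h2=1; 4 taken => place at 5.
238 hashes to 2; slot 2 is free => place at 2.
986 hashes to 12; slot 12 is free => place at 12.
374 hashes to 5, h2=3; 5 taken => place at 8.
Table: [—, —, 238, —, 99, 216, —, 976, 374, —, 592, —, 986]

5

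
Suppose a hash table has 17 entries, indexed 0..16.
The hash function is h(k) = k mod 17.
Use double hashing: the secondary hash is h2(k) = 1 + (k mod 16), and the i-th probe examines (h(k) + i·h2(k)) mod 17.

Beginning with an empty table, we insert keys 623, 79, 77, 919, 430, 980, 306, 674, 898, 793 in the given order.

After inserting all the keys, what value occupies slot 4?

Insert 623: h=11, slot 11 empty -> index 11.
Insert 79: h=11, h2=16, slot 11 occupied -> index 10.
Insert 77: h=9, slot 9 empty -> index 9.
Insert 919: h=1, slot 1 empty -> index 1.
Insert 430: h=5, slot 5 empty -> index 5.
Insert 980: h=11, h2=5, slot 11 occupied -> index 16.
Insert 306: h=0, slot 0 empty -> index 0.
Insert 674: h=11, h2=3, slot 11 occupied -> index 14.
Insert 898: h=14, h2=3, slots 14,0 occupied -> index 3.
Insert 793: h=11, h2=10, slot 11 occupied -> index 4.
Table: [306, 919, ∅, 898, 793, 430, ∅, ∅, ∅, 77, 79, 623, ∅, ∅, 674, ∅, 980]

793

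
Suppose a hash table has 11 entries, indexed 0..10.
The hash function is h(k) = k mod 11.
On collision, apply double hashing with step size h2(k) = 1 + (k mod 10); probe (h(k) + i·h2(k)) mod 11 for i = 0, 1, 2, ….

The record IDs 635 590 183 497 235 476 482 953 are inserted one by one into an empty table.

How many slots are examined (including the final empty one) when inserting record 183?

2

635: h=8 => slot 8
590: h=7 => slot 7
183: h=7, h2=4, probe 7,0 => slot 0
497: h=2 => slot 2
235: h=4 => slot 4
476: h=3 => slot 3
482: h=9 => slot 9
953: h=7, h2=4, probe 7,0,4,8,1 => slot 1
Table: [183, 953, 497, 476, 235, _, _, 590, 635, 482, _]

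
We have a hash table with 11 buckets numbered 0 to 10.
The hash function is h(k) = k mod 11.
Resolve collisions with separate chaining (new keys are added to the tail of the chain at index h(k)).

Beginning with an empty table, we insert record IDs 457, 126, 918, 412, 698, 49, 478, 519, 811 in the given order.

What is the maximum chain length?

6

457 -> bucket 6
126 -> bucket 5
918 -> bucket 5 (collision)
412 -> bucket 5 (collision)
698 -> bucket 5 (collision)
49 -> bucket 5 (collision)
478 -> bucket 5 (collision)
519 -> bucket 2
811 -> bucket 8
Final buckets:
0: -
1: -
2: 519
3: -
4: -
5: 126 -> 918 -> 412 -> 698 -> 49 -> 478
6: 457
7: -
8: 811
9: -
10: -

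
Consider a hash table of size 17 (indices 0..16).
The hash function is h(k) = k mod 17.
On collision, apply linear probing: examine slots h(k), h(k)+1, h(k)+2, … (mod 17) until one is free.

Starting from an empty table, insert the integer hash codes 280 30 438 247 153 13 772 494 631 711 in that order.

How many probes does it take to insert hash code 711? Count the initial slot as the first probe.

280: h=8 → slot 8
30: h=13 → slot 13
438: h=13, probe 13,14 → slot 14
247: h=9 → slot 9
153: h=0 → slot 0
13: h=13, probe 13,14,15 → slot 15
772: h=7 → slot 7
494: h=1 → slot 1
631: h=2 → slot 2
711: h=14, probe 14,15,16 → slot 16
Table: [153, 494, 631, ., ., ., ., 772, 280, 247, ., ., ., 30, 438, 13, 711]

3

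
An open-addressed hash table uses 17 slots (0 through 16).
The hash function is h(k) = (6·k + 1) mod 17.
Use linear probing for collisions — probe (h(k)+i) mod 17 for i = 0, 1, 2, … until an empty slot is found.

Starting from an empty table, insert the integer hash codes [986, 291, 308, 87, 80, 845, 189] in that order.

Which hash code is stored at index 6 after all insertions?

845

986 hashes to 1; slot 1 is free => place at 1.
291 hashes to 13; slot 13 is free => place at 13.
308 hashes to 13; 13 taken => place at 14.
87 hashes to 13; 13,14 taken => place at 15.
80 hashes to 5; slot 5 is free => place at 5.
845 hashes to 5; 5 taken => place at 6.
189 hashes to 13; 13,14,15 taken => place at 16.
Table: [., 986, ., ., ., 80, 845, ., ., ., ., ., ., 291, 308, 87, 189]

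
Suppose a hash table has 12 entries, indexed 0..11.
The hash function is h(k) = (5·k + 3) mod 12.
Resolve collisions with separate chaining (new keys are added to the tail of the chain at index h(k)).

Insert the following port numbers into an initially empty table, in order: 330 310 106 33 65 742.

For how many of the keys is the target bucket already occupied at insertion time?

Insert 330: h=9, bucket 9 empty -> new chain.
Insert 310: h=5, bucket 5 empty -> new chain.
Insert 106: h=5, bucket 5 nonempty -> append to chain.
Insert 33: h=0, bucket 0 empty -> new chain.
Insert 65: h=4, bucket 4 empty -> new chain.
Insert 742: h=5, bucket 5 nonempty -> append to chain.
Final buckets:
0: 33
1: ∅
2: ∅
3: ∅
4: 65
5: 310 -> 106 -> 742
6: ∅
7: ∅
8: ∅
9: 330
10: ∅
11: ∅

2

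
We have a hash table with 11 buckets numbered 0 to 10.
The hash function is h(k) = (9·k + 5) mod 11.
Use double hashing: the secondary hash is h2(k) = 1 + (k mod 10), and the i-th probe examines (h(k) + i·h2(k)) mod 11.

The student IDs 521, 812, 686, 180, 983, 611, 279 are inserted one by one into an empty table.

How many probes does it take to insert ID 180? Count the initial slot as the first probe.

Insert 521: h=8, slot 8 empty -> index 8.
Insert 812: h=9, slot 9 empty -> index 9.
Insert 686: h=8, h2=7, slot 8 occupied -> index 4.
Insert 180: h=8, h2=1, slots 8,9 occupied -> index 10.
Insert 983: h=8, h2=4, slot 8 occupied -> index 1.
Insert 611: h=4, h2=2, slot 4 occupied -> index 6.
Insert 279: h=8, h2=10, slot 8 occupied -> index 7.
Table: [—, 983, —, —, 686, —, 611, 279, 521, 812, 180]

3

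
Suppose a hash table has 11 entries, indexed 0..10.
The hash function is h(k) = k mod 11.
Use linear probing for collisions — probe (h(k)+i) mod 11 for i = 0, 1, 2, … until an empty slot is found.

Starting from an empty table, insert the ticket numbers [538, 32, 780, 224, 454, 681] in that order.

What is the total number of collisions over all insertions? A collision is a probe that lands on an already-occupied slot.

6

Insert 538: h=10, slot 10 empty → index 10.
Insert 32: h=10, slot 10 occupied → index 0.
Insert 780: h=10, slots 10,0 occupied → index 1.
Insert 224: h=4, slot 4 empty → index 4.
Insert 454: h=3, slot 3 empty → index 3.
Insert 681: h=10, slots 10,0,1 occupied → index 2.
Table: [32, 780, 681, 454, 224, _, _, _, _, _, 538]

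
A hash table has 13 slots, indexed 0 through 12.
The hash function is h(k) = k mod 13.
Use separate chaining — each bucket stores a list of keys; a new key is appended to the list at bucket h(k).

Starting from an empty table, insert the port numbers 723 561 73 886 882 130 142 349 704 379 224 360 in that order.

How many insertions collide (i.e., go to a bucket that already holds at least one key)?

5

723 → bucket 8
561 → bucket 2
73 → bucket 8 (collision)
886 → bucket 2 (collision)
882 → bucket 11
130 → bucket 0
142 → bucket 12
349 → bucket 11 (collision)
704 → bucket 2 (collision)
379 → bucket 2 (collision)
224 → bucket 3
360 → bucket 9
Final buckets:
0: 130
1: _
2: 561 -> 886 -> 704 -> 379
3: 224
4: _
5: _
6: _
7: _
8: 723 -> 73
9: 360
10: _
11: 882 -> 349
12: 142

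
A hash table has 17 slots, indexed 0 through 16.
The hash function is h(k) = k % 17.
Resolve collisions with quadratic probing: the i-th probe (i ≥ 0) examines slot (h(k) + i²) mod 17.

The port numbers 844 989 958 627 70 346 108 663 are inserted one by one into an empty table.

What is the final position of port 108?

844 hashes to 11; slot 11 is free -> place at 11.
989 hashes to 3; slot 3 is free -> place at 3.
958 hashes to 6; slot 6 is free -> place at 6.
627 hashes to 15; slot 15 is free -> place at 15.
70 hashes to 2; slot 2 is free -> place at 2.
346 hashes to 6; 6 taken -> place at 7.
108 hashes to 6; 6,7 taken -> place at 10.
663 hashes to 0; slot 0 is free -> place at 0.
Table: [663, ∅, 70, 989, ∅, ∅, 958, 346, ∅, ∅, 108, 844, ∅, ∅, ∅, 627, ∅]

10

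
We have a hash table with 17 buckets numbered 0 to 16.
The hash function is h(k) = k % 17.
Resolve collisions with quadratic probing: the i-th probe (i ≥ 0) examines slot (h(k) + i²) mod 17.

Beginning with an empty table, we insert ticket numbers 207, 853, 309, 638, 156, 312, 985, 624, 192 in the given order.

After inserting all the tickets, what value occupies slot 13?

207 hashes to 3; slot 3 is free -> place at 3.
853 hashes to 3; 3 taken -> place at 4.
309 hashes to 3; 3,4 taken -> place at 7.
638 hashes to 9; slot 9 is free -> place at 9.
156 hashes to 3; 3,4,7 taken -> place at 12.
312 hashes to 6; slot 6 is free -> place at 6.
985 hashes to 16; slot 16 is free -> place at 16.
624 hashes to 12; 12 taken -> place at 13.
192 hashes to 5; slot 5 is free -> place at 5.
Table: [_, _, _, 207, 853, 192, 312, 309, _, 638, _, _, 156, 624, _, _, 985]

624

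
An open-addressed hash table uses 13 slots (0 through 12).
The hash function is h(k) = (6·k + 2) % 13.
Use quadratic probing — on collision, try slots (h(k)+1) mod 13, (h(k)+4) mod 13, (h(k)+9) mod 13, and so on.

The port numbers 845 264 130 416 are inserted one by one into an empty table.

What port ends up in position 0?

845: h=2 → slot 2
264: h=0 → slot 0
130: h=2, probe 2,3 → slot 3
416: h=2, probe 2,3,6 → slot 6
Table: [264, -, 845, 130, -, -, 416, -, -, -, -, -, -]

264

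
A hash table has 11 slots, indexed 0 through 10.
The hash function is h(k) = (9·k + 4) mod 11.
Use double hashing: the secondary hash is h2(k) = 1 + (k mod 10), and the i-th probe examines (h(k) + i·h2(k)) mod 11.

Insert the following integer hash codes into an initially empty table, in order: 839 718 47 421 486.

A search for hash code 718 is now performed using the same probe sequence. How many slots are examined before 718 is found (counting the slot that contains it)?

2

Insert 839: h=9, slot 9 empty -> index 9.
Insert 718: h=9, h2=9, slot 9 occupied -> index 7.
Insert 47: h=9, h2=8, slot 9 occupied -> index 6.
Insert 421: h=9, h2=2, slot 9 occupied -> index 0.
Insert 486: h=0, h2=7, slots 0,7 occupied -> index 3.
Table: [421, —, —, 486, —, —, 47, 718, —, 839, —]
Lookup 718: h=9, h2=9, probe 9,7 → found at 7.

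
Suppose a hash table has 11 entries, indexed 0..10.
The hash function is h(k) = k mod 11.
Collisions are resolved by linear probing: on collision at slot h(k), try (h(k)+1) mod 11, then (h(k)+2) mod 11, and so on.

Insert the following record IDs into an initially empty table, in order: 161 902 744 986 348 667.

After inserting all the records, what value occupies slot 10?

348

161 hashes to 7; slot 7 is free => place at 7.
902 hashes to 0; slot 0 is free => place at 0.
744 hashes to 7; 7 taken => place at 8.
986 hashes to 7; 7,8 taken => place at 9.
348 hashes to 7; 7,8,9 taken => place at 10.
667 hashes to 7; 7,8,9,10,0 taken => place at 1.
Table: [902, 667, ∅, ∅, ∅, ∅, ∅, 161, 744, 986, 348]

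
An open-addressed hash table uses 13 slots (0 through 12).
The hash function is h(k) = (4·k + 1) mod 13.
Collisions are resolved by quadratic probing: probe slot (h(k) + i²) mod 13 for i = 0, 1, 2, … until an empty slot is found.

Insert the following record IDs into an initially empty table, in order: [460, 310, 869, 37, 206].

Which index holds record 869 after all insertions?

7

Insert 460: h=8, slot 8 empty -> index 8.
Insert 310: h=6, slot 6 empty -> index 6.
Insert 869: h=6, slot 6 occupied -> index 7.
Insert 37: h=6, slots 6,7 occupied -> index 10.
Insert 206: h=6, slots 6,7,10 occupied -> index 2.
Table: [∅, ∅, 206, ∅, ∅, ∅, 310, 869, 460, ∅, 37, ∅, ∅]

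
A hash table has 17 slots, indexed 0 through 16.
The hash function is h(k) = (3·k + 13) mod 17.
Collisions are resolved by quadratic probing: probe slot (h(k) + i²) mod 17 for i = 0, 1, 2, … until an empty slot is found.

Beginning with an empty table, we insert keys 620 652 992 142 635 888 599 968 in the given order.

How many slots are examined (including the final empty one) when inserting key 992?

620 hashes to 3; slot 3 is free => place at 3.
652 hashes to 14; slot 14 is free => place at 14.
992 hashes to 14; 14 taken => place at 15.
142 hashes to 14; 14,15 taken => place at 1.
635 hashes to 14; 14,15,1 taken => place at 6.
888 hashes to 8; slot 8 is free => place at 8.
599 hashes to 8; 8 taken => place at 9.
968 hashes to 10; slot 10 is free => place at 10.
Table: [., 142, ., 620, ., ., 635, ., 888, 599, 968, ., ., ., 652, 992, .]

2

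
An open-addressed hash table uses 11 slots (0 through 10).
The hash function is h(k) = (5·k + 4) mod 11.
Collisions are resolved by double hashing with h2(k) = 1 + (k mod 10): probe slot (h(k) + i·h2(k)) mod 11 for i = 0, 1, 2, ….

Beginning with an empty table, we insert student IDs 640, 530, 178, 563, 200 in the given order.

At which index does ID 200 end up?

640: h=3 => slot 3
530: h=3, h2=1, probe 3,4 => slot 4
178: h=3, h2=9, probe 3,1 => slot 1
563: h=3, h2=4, probe 3,7 => slot 7
200: h=3, h2=1, probe 3,4,5 => slot 5
Table: [—, 178, —, 640, 530, 200, —, 563, —, —, —]

5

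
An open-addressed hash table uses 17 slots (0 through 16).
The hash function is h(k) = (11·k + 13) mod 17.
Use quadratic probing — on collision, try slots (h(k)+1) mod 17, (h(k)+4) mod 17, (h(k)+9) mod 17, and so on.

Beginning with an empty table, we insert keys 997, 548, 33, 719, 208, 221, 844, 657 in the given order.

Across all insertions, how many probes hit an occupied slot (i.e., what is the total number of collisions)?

6

997: h=15 → slot 15
548: h=6 → slot 6
33: h=2 → slot 2
719: h=0 → slot 0
208: h=6, probe 6,7 → slot 7
221: h=13 → slot 13
844: h=15, probe 15,16 → slot 16
657: h=15, probe 15,16,2,7,14 → slot 14
Table: [719, -, 33, -, -, -, 548, 208, -, -, -, -, -, 221, 657, 997, 844]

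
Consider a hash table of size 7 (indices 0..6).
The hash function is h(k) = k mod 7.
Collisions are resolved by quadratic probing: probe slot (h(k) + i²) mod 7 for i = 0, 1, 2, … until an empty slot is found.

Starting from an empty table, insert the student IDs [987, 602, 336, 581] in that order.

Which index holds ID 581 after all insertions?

987 hashes to 0; slot 0 is free → place at 0.
602 hashes to 0; 0 taken → place at 1.
336 hashes to 0; 0,1 taken → place at 4.
581 hashes to 0; 0,1,4 taken → place at 2.
Table: [987, 602, 581, _, 336, _, _]

2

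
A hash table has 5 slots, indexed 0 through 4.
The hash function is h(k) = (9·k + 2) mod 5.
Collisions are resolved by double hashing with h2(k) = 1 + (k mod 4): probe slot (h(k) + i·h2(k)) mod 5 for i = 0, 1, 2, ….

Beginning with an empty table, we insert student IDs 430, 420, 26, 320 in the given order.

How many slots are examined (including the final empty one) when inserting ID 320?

3

Insert 430: h=2, slot 2 empty => index 2.
Insert 420: h=2, h2=1, slot 2 occupied => index 3.
Insert 26: h=1, slot 1 empty => index 1.
Insert 320: h=2, h2=1, slots 2,3 occupied => index 4.
Table: [., 26, 430, 420, 320]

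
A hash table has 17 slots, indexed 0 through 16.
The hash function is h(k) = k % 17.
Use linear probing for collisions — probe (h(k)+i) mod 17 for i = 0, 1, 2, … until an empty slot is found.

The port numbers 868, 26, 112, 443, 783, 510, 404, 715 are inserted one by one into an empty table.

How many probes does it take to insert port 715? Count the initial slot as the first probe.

868 hashes to 1; slot 1 is free -> place at 1.
26 hashes to 9; slot 9 is free -> place at 9.
112 hashes to 10; slot 10 is free -> place at 10.
443 hashes to 1; 1 taken -> place at 2.
783 hashes to 1; 1,2 taken -> place at 3.
510 hashes to 0; slot 0 is free -> place at 0.
404 hashes to 13; slot 13 is free -> place at 13.
715 hashes to 1; 1,2,3 taken -> place at 4.
Table: [510, 868, 443, 783, 715, —, —, —, —, 26, 112, —, —, 404, —, —, —]

4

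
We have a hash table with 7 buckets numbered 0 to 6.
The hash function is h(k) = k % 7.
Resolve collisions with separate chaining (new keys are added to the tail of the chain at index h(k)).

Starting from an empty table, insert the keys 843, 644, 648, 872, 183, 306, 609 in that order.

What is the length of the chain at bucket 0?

843 → bucket 3
644 → bucket 0
648 → bucket 4
872 → bucket 4 (collision)
183 → bucket 1
306 → bucket 5
609 → bucket 0 (collision)
Final buckets:
0: 644 -> 609
1: 183
2: -
3: 843
4: 648 -> 872
5: 306
6: -

2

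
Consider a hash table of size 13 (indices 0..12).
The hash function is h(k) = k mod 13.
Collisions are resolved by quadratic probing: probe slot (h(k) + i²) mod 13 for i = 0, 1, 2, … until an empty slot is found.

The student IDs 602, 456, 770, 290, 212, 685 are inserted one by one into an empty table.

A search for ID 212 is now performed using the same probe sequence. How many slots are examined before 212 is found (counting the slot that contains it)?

3

Insert 602: h=4, slot 4 empty → index 4.
Insert 456: h=1, slot 1 empty → index 1.
Insert 770: h=3, slot 3 empty → index 3.
Insert 290: h=4, slot 4 occupied → index 5.
Insert 212: h=4, slots 4,5 occupied → index 8.
Insert 685: h=9, slot 9 empty → index 9.
Table: [—, 456, —, 770, 602, 290, —, —, 212, 685, —, —, —]
Lookup 212: h=4, probe 4,5,8 → found at 8.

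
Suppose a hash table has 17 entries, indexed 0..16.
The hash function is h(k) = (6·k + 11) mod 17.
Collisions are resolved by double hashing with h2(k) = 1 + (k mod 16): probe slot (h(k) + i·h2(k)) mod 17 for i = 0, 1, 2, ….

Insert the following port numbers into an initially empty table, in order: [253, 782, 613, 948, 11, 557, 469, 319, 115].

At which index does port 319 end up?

2

253 hashes to 16; slot 16 is free => place at 16.
782 hashes to 11; slot 11 is free => place at 11.
613 hashes to 0; slot 0 is free => place at 0.
948 hashes to 4; slot 4 is free => place at 4.
11 hashes to 9; slot 9 is free => place at 9.
557 hashes to 4, h2=14; 4 taken => place at 1.
469 hashes to 3; slot 3 is free => place at 3.
319 hashes to 4, h2=16; 4,3 taken => place at 2.
115 hashes to 4, h2=4; 4 taken => place at 8.
Table: [613, 557, 319, 469, 948, ., ., ., 115, 11, ., 782, ., ., ., ., 253]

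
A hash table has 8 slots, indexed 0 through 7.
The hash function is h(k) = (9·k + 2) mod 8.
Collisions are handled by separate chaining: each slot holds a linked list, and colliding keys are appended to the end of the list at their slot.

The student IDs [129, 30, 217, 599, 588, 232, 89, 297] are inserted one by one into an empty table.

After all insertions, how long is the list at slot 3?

4

129 → bucket 3
30 → bucket 0
217 → bucket 3 (collision)
599 → bucket 1
588 → bucket 6
232 → bucket 2
89 → bucket 3 (collision)
297 → bucket 3 (collision)
Final buckets:
0: 30
1: 599
2: 232
3: 129 -> 217 -> 89 -> 297
4: ∅
5: ∅
6: 588
7: ∅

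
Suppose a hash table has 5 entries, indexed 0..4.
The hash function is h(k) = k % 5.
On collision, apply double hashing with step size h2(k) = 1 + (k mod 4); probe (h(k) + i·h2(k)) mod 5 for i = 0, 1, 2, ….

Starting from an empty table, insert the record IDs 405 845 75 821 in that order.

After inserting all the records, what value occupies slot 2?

845

405: h=0 → slot 0
845: h=0, h2=2, probe 0,2 → slot 2
75: h=0, h2=4, probe 0,4 → slot 4
821: h=1 → slot 1
Table: [405, 821, 845, —, 75]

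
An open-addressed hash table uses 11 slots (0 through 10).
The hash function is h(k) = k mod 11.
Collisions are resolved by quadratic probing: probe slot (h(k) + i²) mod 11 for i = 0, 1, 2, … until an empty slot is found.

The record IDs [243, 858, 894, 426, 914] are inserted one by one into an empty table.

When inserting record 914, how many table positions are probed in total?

2

243: h=1 => slot 1
858: h=0 => slot 0
894: h=3 => slot 3
426: h=8 => slot 8
914: h=1, probe 1,2 => slot 2
Table: [858, 243, 914, 894, ., ., ., ., 426, ., .]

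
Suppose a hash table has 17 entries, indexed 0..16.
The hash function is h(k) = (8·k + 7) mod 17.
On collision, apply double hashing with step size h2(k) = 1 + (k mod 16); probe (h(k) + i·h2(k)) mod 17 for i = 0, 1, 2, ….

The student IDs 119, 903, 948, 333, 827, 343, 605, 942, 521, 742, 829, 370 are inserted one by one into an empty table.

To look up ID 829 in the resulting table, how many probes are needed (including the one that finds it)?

6

Insert 119: h=7, slot 7 empty => index 7.
Insert 903: h=6, slot 6 empty => index 6.
Insert 948: h=9, slot 9 empty => index 9.
Insert 333: h=2, slot 2 empty => index 2.
Insert 827: h=10, slot 10 empty => index 10.
Insert 343: h=14, slot 14 empty => index 14.
Insert 605: h=2, h2=14, slot 2 occupied => index 16.
Insert 942: h=12, slot 12 empty => index 12.
Insert 521: h=10, h2=10, slot 10 occupied => index 3.
Insert 742: h=10, h2=7, slot 10 occupied => index 0.
Insert 829: h=9, h2=14, slots 9,6,3,0,14 occupied => index 11.
Insert 370: h=9, h2=3, slots 9,12 occupied => index 15.
Table: [742, _, 333, 521, _, _, 903, 119, _, 948, 827, 829, 942, _, 343, 370, 605]
Lookup 829: h=9, h2=14, probe 9,6,3,0,14,11 → found at 11.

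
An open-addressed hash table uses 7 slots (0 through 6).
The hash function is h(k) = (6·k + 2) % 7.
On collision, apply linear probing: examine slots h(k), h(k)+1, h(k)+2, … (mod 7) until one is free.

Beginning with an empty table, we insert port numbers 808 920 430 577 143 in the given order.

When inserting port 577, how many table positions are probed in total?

808: h=6 → slot 6
920: h=6, probe 6,0 → slot 0
430: h=6, probe 6,0,1 → slot 1
577: h=6, probe 6,0,1,2 → slot 2
143: h=6, probe 6,0,1,2,3 → slot 3
Table: [920, 430, 577, 143, ∅, ∅, 808]

4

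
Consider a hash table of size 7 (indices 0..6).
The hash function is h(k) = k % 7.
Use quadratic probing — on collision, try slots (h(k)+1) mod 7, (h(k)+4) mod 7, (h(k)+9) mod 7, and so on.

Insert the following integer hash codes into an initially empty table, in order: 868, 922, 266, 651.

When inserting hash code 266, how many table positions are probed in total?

2

868 hashes to 0; slot 0 is free → place at 0.
922 hashes to 5; slot 5 is free → place at 5.
266 hashes to 0; 0 taken → place at 1.
651 hashes to 0; 0,1 taken → place at 4.
Table: [868, 266, ∅, ∅, 651, 922, ∅]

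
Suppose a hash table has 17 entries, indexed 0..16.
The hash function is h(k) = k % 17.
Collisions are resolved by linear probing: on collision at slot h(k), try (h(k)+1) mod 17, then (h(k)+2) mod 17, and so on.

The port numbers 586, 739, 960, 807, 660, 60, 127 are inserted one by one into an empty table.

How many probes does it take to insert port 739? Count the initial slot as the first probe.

2

Insert 586: h=8, slot 8 empty → index 8.
Insert 739: h=8, slot 8 occupied → index 9.
Insert 960: h=8, slots 8,9 occupied → index 10.
Insert 807: h=8, slots 8,9,10 occupied → index 11.
Insert 660: h=14, slot 14 empty → index 14.
Insert 60: h=9, slots 9,10,11 occupied → index 12.
Insert 127: h=8, slots 8,9,10,11,12 occupied → index 13.
Table: [∅, ∅, ∅, ∅, ∅, ∅, ∅, ∅, 586, 739, 960, 807, 60, 127, 660, ∅, ∅]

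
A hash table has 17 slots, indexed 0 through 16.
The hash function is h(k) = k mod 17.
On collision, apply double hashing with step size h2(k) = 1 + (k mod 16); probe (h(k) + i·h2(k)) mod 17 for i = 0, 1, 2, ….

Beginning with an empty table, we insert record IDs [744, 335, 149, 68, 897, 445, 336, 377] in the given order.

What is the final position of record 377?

744 hashes to 13; slot 13 is free -> place at 13.
335 hashes to 12; slot 12 is free -> place at 12.
149 hashes to 13, h2=6; 13 taken -> place at 2.
68 hashes to 0; slot 0 is free -> place at 0.
897 hashes to 13, h2=2; 13 taken -> place at 15.
445 hashes to 3; slot 3 is free -> place at 3.
336 hashes to 13, h2=1; 13 taken -> place at 14.
377 hashes to 3, h2=10; 3,13 taken -> place at 6.
Table: [68, —, 149, 445, —, —, 377, —, —, —, —, —, 335, 744, 336, 897, —]

6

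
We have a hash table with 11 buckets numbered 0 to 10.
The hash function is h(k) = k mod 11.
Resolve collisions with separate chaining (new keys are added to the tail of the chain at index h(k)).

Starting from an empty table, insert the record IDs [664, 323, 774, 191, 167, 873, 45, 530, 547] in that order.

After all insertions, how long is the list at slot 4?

5

664 -> bucket 4
323 -> bucket 4 (collision)
774 -> bucket 4 (collision)
191 -> bucket 4 (collision)
167 -> bucket 2
873 -> bucket 4 (collision)
45 -> bucket 1
530 -> bucket 2 (collision)
547 -> bucket 8
Final buckets:
0: ∅
1: 45
2: 167 -> 530
3: ∅
4: 664 -> 323 -> 774 -> 191 -> 873
5: ∅
6: ∅
7: ∅
8: 547
9: ∅
10: ∅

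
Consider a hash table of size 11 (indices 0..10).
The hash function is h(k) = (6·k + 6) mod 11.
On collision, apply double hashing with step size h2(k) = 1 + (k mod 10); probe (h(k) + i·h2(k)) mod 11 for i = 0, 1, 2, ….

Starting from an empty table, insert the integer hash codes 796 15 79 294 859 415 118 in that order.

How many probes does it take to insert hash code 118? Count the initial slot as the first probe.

796 hashes to 8; slot 8 is free => place at 8.
15 hashes to 8, h2=6; 8 taken => place at 3.
79 hashes to 7; slot 7 is free => place at 7.
294 hashes to 10; slot 10 is free => place at 10.
859 hashes to 1; slot 1 is free => place at 1.
415 hashes to 10, h2=6; 10 taken => place at 5.
118 hashes to 10, h2=9; 10,8 taken => place at 6.
Table: [-, 859, -, 15, -, 415, 118, 79, 796, -, 294]

3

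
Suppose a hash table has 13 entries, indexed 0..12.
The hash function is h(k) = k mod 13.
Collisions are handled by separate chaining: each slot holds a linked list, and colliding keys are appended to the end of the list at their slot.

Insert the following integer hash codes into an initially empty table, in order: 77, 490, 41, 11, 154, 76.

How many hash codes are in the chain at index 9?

77 -> bucket 12
490 -> bucket 9
41 -> bucket 2
11 -> bucket 11
154 -> bucket 11 (collision)
76 -> bucket 11 (collision)
Final buckets:
0: .
1: .
2: 41
3: .
4: .
5: .
6: .
7: .
8: .
9: 490
10: .
11: 11 -> 154 -> 76
12: 77

1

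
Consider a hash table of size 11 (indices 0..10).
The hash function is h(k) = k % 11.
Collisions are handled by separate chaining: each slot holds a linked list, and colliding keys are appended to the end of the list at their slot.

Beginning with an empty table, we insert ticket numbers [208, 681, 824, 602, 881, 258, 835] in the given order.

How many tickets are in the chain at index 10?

Insert 208: h=10, bucket 10 empty -> new chain.
Insert 681: h=10, bucket 10 nonempty -> append to chain.
Insert 824: h=10, bucket 10 nonempty -> append to chain.
Insert 602: h=8, bucket 8 empty -> new chain.
Insert 881: h=1, bucket 1 empty -> new chain.
Insert 258: h=5, bucket 5 empty -> new chain.
Insert 835: h=10, bucket 10 nonempty -> append to chain.
Final buckets:
0: ∅
1: 881
2: ∅
3: ∅
4: ∅
5: 258
6: ∅
7: ∅
8: 602
9: ∅
10: 208 -> 681 -> 824 -> 835

4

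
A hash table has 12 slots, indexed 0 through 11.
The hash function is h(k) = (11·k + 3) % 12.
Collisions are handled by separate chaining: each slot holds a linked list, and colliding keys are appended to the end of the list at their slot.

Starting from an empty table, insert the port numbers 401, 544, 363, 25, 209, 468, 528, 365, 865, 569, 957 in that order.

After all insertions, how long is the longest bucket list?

401 -> bucket 10
544 -> bucket 11
363 -> bucket 0
25 -> bucket 2
209 -> bucket 10 (collision)
468 -> bucket 3
528 -> bucket 3 (collision)
365 -> bucket 10 (collision)
865 -> bucket 2 (collision)
569 -> bucket 10 (collision)
957 -> bucket 6
Final buckets:
0: 363
1: .
2: 25 -> 865
3: 468 -> 528
4: .
5: .
6: 957
7: .
8: .
9: .
10: 401 -> 209 -> 365 -> 569
11: 544

4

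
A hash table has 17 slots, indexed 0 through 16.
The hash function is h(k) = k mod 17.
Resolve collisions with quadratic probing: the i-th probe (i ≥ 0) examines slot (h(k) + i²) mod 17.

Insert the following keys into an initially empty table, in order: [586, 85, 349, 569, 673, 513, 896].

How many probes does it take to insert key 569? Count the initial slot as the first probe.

3

586: h=8 → slot 8
85: h=0 → slot 0
349: h=9 → slot 9
569: h=8, probe 8,9,12 → slot 12
673: h=10 → slot 10
513: h=3 → slot 3
896: h=12, probe 12,13 → slot 13
Table: [85, ., ., 513, ., ., ., ., 586, 349, 673, ., 569, 896, ., ., .]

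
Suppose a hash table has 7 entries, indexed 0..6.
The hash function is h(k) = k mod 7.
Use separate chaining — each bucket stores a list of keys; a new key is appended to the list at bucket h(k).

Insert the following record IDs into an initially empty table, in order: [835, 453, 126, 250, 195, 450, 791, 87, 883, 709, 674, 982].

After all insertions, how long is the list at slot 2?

5

835 -> bucket 2
453 -> bucket 5
126 -> bucket 0
250 -> bucket 5 (collision)
195 -> bucket 6
450 -> bucket 2 (collision)
791 -> bucket 0 (collision)
87 -> bucket 3
883 -> bucket 1
709 -> bucket 2 (collision)
674 -> bucket 2 (collision)
982 -> bucket 2 (collision)
Final buckets:
0: 126 -> 791
1: 883
2: 835 -> 450 -> 709 -> 674 -> 982
3: 87
4: _
5: 453 -> 250
6: 195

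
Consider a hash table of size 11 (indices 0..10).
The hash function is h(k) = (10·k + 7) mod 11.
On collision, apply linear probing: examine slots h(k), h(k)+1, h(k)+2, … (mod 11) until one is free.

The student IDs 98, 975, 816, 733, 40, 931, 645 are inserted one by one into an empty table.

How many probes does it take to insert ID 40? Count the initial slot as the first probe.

3

98: h=8 → slot 8
975: h=0 → slot 0
816: h=5 → slot 5
733: h=0, probe 0,1 → slot 1
40: h=0, probe 0,1,2 → slot 2
931: h=0, probe 0,1,2,3 → slot 3
645: h=0, probe 0,1,2,3,4 → slot 4
Table: [975, 733, 40, 931, 645, 816, _, _, 98, _, _]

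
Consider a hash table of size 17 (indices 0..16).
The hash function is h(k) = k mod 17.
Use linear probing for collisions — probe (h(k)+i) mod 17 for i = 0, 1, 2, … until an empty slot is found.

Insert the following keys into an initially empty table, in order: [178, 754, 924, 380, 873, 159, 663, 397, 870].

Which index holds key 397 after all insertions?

12

178: h=8 → slot 8
754: h=6 → slot 6
924: h=6, probe 6,7 → slot 7
380: h=6, probe 6,7,8,9 → slot 9
873: h=6, probe 6,7,8,9,10 → slot 10
159: h=6, probe 6,7,8,9,10,11 → slot 11
663: h=0 → slot 0
397: h=6, probe 6,7,8,9,10,11,12 → slot 12
870: h=3 → slot 3
Table: [663, —, —, 870, —, —, 754, 924, 178, 380, 873, 159, 397, —, —, —, —]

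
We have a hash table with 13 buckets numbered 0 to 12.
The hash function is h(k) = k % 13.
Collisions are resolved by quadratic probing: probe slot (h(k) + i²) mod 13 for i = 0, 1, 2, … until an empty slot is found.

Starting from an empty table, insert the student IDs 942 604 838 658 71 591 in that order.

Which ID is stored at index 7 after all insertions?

604

Insert 942: h=6, slot 6 empty → index 6.
Insert 604: h=6, slot 6 occupied → index 7.
Insert 838: h=6, slots 6,7 occupied → index 10.
Insert 658: h=8, slot 8 empty → index 8.
Insert 71: h=6, slots 6,7,10 occupied → index 2.
Insert 591: h=6, slots 6,7,10,2 occupied → index 9.
Table: [—, —, 71, —, —, —, 942, 604, 658, 591, 838, —, —]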